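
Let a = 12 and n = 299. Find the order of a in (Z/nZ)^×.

22

ord(12) | φ(299) = φ(13·23) = (13−1)·(23−1) = 12·22 = 264 = 2^3 · 3 · 11.
Divisors of 264: 1, 2, 3, 4, 6, 8, 11, 12, 22, 24, 33, 44, 66, 88, 132, 264.
Check 12^d mod 299 for each divisor in increasing order:
12^1 ≡ 12
12^2 ≡ 144
12^3 ≡ 233
12^4 ≡ 105
12^6 ≡ 170
12^8 ≡ 261
12^11 ≡ 116
12^12 ≡ 196
12^22 ≡ 1
Therefore the multiplicative order of 12 modulo 299 is 22.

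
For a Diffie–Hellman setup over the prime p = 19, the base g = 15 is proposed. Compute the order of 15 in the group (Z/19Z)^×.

18

The order of 15 must divide φ(19) = 19 − 1 = 18 = 2 · 3^2.
Divisors of 18: 1, 2, 3, 6, 9, 18.
Evaluate successive powers at the divisors of 18:
15^1 ≡ 15 (mod 19)
15^2 ≡ 16 (mod 19)
15^3 ≡ 12 (mod 19)
15^6 ≡ 11 (mod 19)
15^9 ≡ 18 (mod 19)
15^18 ≡ 1 (mod 19) ✓
Therefore the multiplicative order of 15 modulo 19 is 18.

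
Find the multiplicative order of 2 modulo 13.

12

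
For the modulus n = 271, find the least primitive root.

φ(271) = 271 − 1 = 270 = 2 · 3^3 · 5.
g is a primitive root iff g^(270/q) ≢ 1 (mod 271) for each prime q ∈ {2, 3, 5}.
g = 2: 2^135 ≡ 1 — hits 1, so not a primitive root.
g = 3: 3^135 ≡ 270; 3^90 ≡ 1 — hits 1, so not a primitive root.
g = 4: 4^135 ≡ 1 — hits 1, so not a primitive root.
g = 5: 5^135 ≡ 1 — hits 1, so not a primitive root.
g = 6: 6^135 ≡ 270; 6^90 ≡ 242; 6^54 ≡ 10 — none is 1, so 6 is a primitive root.
Hence the least primitive root of 271 is 6.

6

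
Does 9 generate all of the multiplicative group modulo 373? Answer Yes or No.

No

φ(373) = 373 − 1 = 372 = 2^2 · 3 · 31.
Test 9^(372/q) mod 373 for each prime factor q of 372:
9^186 ≡ 1 (mod 373)  [q = 2: ≡ 1 ✗]
9^124 ≡ 88 (mod 373)  [q = 3: ≢ 1 ✓]
9^12 ≡ 342 (mod 373)  [q = 31: ≢ 1 ✓]
9^186 ≡ 1 shows ord(9) | 186, strictly less than φ(373); not a primitive root.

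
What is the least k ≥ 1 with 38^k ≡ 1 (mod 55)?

20

The order of 38 must divide φ(55) = φ(5·11) = (5−1)·(11−1) = 4·10 = 40 = 2^3 · 5.
Divisors of 40: 1, 2, 4, 5, 8, 10, 20, 40.
Test each divisor d:
38^1 ≡ 38
38^2 ≡ 14
38^4 ≡ 31
38^5 ≡ 23
38^8 ≡ 26
38^10 ≡ 34
38^20 ≡ 1
The smallest such exponent is 20, so the order of 38 is 20.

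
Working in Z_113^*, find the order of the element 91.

ord(91) | φ(113) = 113 − 1 = 112 = 2^4 · 7.
Divisors of 112: 1, 2, 4, 7, 8, 14, 16, 28, 56, 112.
Check 91^d mod 113 for each divisor in increasing order:
91^1 ≡ 91
91^2 ≡ 32
91^4 ≡ 7
91^7 ≡ 44
91^8 ≡ 49
91^14 ≡ 15
91^16 ≡ 28
91^28 ≡ 112
91^56 ≡ 1
Hence ord(91) = 56.

56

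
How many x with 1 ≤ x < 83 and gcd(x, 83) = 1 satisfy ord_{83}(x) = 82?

40

φ(83) = 83 − 1 = 82 = 2 · 41.
In a cyclic group of order 82, there are φ(d) elements of order d for each divisor d of 82, and zero for non-divisors.
82 = 2 · 41 divides 82, and φ(82) = 40.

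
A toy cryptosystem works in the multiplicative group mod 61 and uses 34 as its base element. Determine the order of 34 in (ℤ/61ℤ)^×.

5

The order of 34 must divide φ(61) = 61 − 1 = 60 = 2^2 · 3 · 5.
Divisors of 60: 1, 2, 3, 4, 5, 6, 10, 12, 15, 20, 30, 60.
Compute 34^d (mod 61) for the divisors d until we hit 1:
34^1 ≡ 34 (mod 61)
34^2 ≡ 58 (mod 61)
34^3 ≡ 20 (mod 61)
34^4 ≡ 9 (mod 61)
34^5 ≡ 1 (mod 61) ✓
The smallest such exponent is 5, so the order of 34 is 5.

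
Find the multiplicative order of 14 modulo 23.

22

ord(14) | φ(23) = 23 − 1 = 22 = 2 · 11.
Divisors of 22: 1, 2, 11, 22.
Compute 14^d (mod 23) for the divisors d until we hit 1:
14^1 ≡ 14 (mod 23)
14^2 ≡ 12 (mod 23)
14^11 ≡ 22 (mod 23)
14^22 ≡ 1 (mod 23) ✓
So ord_23(14) = 22.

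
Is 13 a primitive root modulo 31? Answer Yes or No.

φ(31) = 31 − 1 = 30 = 2 · 3 · 5.
It suffices to check that the order of 13 is not a proper divisor of 30: compute 13^(30/q) for q ∈ {2, 3, 5}.
13^15 ≡ 30 (mod 31)  [q = 2: ≢ 1 ✓]
13^10 ≡ 5 (mod 31)  [q = 3: ≢ 1 ✓]
13^6 ≡ 16 (mod 31)  [q = 5: ≢ 1 ✓]
Every test exponent gives a nontrivial residue, hence 13 generates the full group.

Yes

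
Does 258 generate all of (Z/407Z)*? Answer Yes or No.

407 = 11 · 37 is a product of two distinct odd primes, so (Z/407Z)^× ≅ (Z/11Z)^× × (Z/37Z)^× is not cyclic.
No primitive root modulo 407 exists; in particular 258 is not one.

No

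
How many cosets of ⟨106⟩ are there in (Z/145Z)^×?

Since 106 ∈ (Z/145Z)^×, its order divides φ(145) = φ(5·29) = (5−1)·(29−1) = 4·28 = 112 = 2^4 · 7.
Divisors of 112: 1, 2, 4, 7, 8, 14, 16, 28, 56, 112.
Compute 106^d (mod 145) for the divisors d until we hit 1:
106^1 ≡ 106 (mod 145)
106^2 ≡ 71 (mod 145)
106^4 ≡ 111 (mod 145)
106^7 ≡ 41 (mod 145)
106^8 ≡ 141 (mod 145)
106^14 ≡ 86 (mod 145)
106^16 ≡ 16 (mod 145)
106^28 ≡ 1 (mod 145) ✓
Thus |⟨106⟩| = ord(106) = 28.
The index is φ(145) / ord(106) = 112 / 28 = 4.

4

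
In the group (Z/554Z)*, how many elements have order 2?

1

φ(554) = φ(2)·φ(277) = 1·276 = 276 = 2^2 · 3 · 23.
In a cyclic group of order 276, there are φ(d) elements of order d for each divisor d of 276, and zero for non-divisors.
2 | 276, and φ(2) = 2 − 1 = 1.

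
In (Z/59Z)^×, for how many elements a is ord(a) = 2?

φ(59) = 59 − 1 = 58 = 2 · 29.
(Z/59Z)^× is cyclic (|G| = 58); a cyclic group of order m has exactly φ(d) elements of each order d | m, and none otherwise.
2 | 58, and φ(2) = 2 − 1 = 1.

1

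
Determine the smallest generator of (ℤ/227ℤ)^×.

2

φ(227) = 227 − 1 = 226 = 2 · 113.
Test candidates g = 2, 3, … against the prime factors q ∈ {2, 113} of φ(227): g is a generator iff g^(226/q) ≢ 1 for every such q.
g = 2: 2^113 ≡ 226; 2^2 ≡ 4 — none is 1, so 2 is a primitive root.
Hence the least primitive root of 227 is 2.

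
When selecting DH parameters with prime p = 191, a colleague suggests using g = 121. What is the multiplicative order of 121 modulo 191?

19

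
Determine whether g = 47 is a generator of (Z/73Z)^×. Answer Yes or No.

φ(73) = 73 − 1 = 72 = 2^3 · 3^2.
An element g generates (Z/73Z)^× iff g^(72/q) ≢ 1 (mod 73) for each prime q ∈ {2, 3}.
47^36 ≡ 72 (mod 73)  [q = 2: ≢ 1 ✓]
47^24 ≡ 8 (mod 73)  [q = 3: ≢ 1 ✓]
Every test exponent gives a nontrivial residue, hence 47 generates the full group.

Yes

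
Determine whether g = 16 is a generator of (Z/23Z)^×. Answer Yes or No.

No

φ(23) = 23 − 1 = 22 = 2 · 11.
16 is a primitive root mod 23 iff 16^(φ(23)/q) ≢ 1 for every prime q | φ(23), i.e. q ∈ {2, 11}.
16^11 ≡ 1 (mod 23)  [q = 2: ≡ 1 ✗]
16^2 ≡ 3 (mod 23)  [q = 11: ≢ 1 ✓]
The check at q = 2 fails, so 16 generates a proper subgroup.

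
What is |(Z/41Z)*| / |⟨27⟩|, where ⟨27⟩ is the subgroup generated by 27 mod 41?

Since 27 ∈ (Z/41Z)^×, its order divides φ(41) = 41 − 1 = 40 = 2^3 · 5.
Divisors of 40: 1, 2, 4, 5, 8, 10, 20, 40.
Compute 27^d (mod 41) for the divisors d until we hit 1:
27^1 ≡ 27 (mod 41)
27^2 ≡ 32 (mod 41)
27^4 ≡ 40 (mod 41)
27^5 ≡ 14 (mod 41)
27^8 ≡ 1 (mod 41) ✓
Thus |⟨27⟩| = ord(27) = 8.
Index = |(Z/41Z)^×| / |⟨27⟩| = 40 / 8 = 5.

5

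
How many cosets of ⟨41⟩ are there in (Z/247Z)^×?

6

By Lagrange's theorem, ord_247(41) divides φ(247) = φ(13·19) = (13−1)·(19−1) = 12·18 = 216 = 2^3 · 3^3.
Divisors of 216: 1, 2, 3, 4, 6, 8, 9, 12, 18, 24, 27, 36, 54, 72, 108, 216.
Compute 41^d (mod 247) for the divisors d until we hit 1:
41^1 ≡ 41 (mod 247)
41^2 ≡ 199 (mod 247)
41^3 ≡ 8 (mod 247)
41^4 ≡ 81 (mod 247)
41^6 ≡ 64 (mod 247)
41^8 ≡ 139 (mod 247)
41^9 ≡ 18 (mod 247)
41^12 ≡ 144 (mod 247)
41^18 ≡ 77 (mod 247)
41^24 ≡ 235 (mod 247)
41^27 ≡ 151 (mod 247)
41^36 ≡ 1 (mod 247) ✓
Thus |⟨41⟩| = ord(41) = 36.
The index is φ(247) / ord(41) = 216 / 36 = 6.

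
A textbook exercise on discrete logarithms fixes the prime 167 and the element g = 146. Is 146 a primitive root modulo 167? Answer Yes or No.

Yes

φ(167) = 167 − 1 = 166 = 2 · 83.
Test 146^(166/q) mod 167 for each prime factor q of 166:
146^83 ≡ 166 (mod 167)  [q = 2: ≢ 1 ✓]
146^2 ≡ 107 (mod 167)  [q = 83: ≢ 1 ✓]
None equal 1, so ord_167(146) = 166: 146 is a primitive root.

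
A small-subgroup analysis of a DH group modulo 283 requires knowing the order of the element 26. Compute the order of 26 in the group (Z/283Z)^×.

282

Since 26 ∈ (Z/283Z)^×, its order divides φ(283) = 283 − 1 = 282 = 2 · 3 · 47.
Divisors of 282: 1, 2, 3, 6, 47, 94, 141, 282.
Check 26^d mod 283 for each divisor in increasing order:
26^1 ≡ 26
26^2 ≡ 110
26^3 ≡ 30
26^6 ≡ 51
26^47 ≡ 45
26^94 ≡ 44
26^141 ≡ 282
26^282 ≡ 1
The smallest such exponent is 282, so the order of 26 is 282.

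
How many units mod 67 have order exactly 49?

φ(67) = 67 − 1 = 66 = 2 · 3 · 11.
(Z/67Z)^× is cyclic (|G| = 66); a cyclic group of order m has exactly φ(d) elements of each order d | m, and none otherwise.
Since 49 ∤ 66, the count is 0.

0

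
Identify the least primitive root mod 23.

φ(23) = 23 − 1 = 22 = 2 · 11.
g is a primitive root iff g^(22/q) ≢ 1 (mod 23) for each prime q ∈ {2, 11}.
g = 2: 2^11 ≡ 1 — hits 1, so not a primitive root.
g = 3: 3^11 ≡ 1 — hits 1, so not a primitive root.
g = 4: 4^11 ≡ 1 — hits 1, so not a primitive root.
g = 5: 5^11 ≡ 22; 5^2 ≡ 2 — none is 1, so 5 is a primitive root.
The smallest primitive root modulo 23 is 5.

5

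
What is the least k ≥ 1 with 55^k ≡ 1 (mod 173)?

By Lagrange's theorem, ord_173(55) divides φ(173) = 173 − 1 = 172 = 2^2 · 43.
Divisors of 172: 1, 2, 4, 43, 86, 172.
Test each divisor d:
55^1 ≡ 55 (mod 173)
55^2 ≡ 84 (mod 173)
55^4 ≡ 136 (mod 173)
55^43 ≡ 172 (mod 173)
55^86 ≡ 1 (mod 173) ✓
The smallest such exponent is 86, so the order of 55 is 86.

86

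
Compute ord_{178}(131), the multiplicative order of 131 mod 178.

Since 131 ∈ (Z/178Z)^×, its order divides φ(178) = φ(2)·φ(89) = 1·88 = 88 = 2^3 · 11.
Divisors of 88: 1, 2, 4, 8, 11, 22, 44, 88.
Check 131^d mod 178 for each divisor in increasing order:
131^1 ≡ 131 (mod 178)
131^2 ≡ 73 (mod 178)
131^4 ≡ 167 (mod 178)
131^8 ≡ 121 (mod 178)
131^11 ≡ 123 (mod 178)
131^22 ≡ 177 (mod 178)
131^44 ≡ 1 (mod 178) ✓
Hence ord(131) = 44.

44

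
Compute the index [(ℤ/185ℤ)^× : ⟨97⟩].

12

ord(97) | φ(185) = φ(5·37) = (5−1)·(37−1) = 4·36 = 144 = 2^4 · 3^2.
Divisors of 144: 1, 2, 3, 4, 6, 8, 9, 12, 16, 18, 24, 36, 48, 72, 144.
Evaluate successive powers at the divisors of 144:
97^1 ≡ 97 (mod 185)
97^2 ≡ 159 (mod 185)
97^3 ≡ 68 (mod 185)
97^4 ≡ 121 (mod 185)
97^6 ≡ 184 (mod 185)
97^8 ≡ 26 (mod 185)
97^9 ≡ 117 (mod 185)
97^12 ≡ 1 (mod 185) ✓
The order of 97 is 12, so the subgroup it generates has 12 elements.
[(Z/185Z)^× : ⟨97⟩] = 144/12 = 12.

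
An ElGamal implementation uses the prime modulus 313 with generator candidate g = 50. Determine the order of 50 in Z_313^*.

The order of 50 must divide φ(313) = 313 − 1 = 312 = 2^3 · 3 · 13.
Divisors of 312: 1, 2, 3, 4, 6, 8, 12, 13, 24, 26, 39, 52, 78, 104, 156, 312.
Test each divisor d:
50^1 ≡ 50 (mod 313)
50^2 ≡ 309 (mod 313)
50^3 ≡ 113 (mod 313)
50^4 ≡ 16 (mod 313)
50^6 ≡ 249 (mod 313)
50^8 ≡ 256 (mod 313)
50^12 ≡ 27 (mod 313)
50^13 ≡ 98 (mod 313)
50^24 ≡ 103 (mod 313)
50^26 ≡ 214 (mod 313)
50^39 ≡ 1 (mod 313) ✓
Hence ord(50) = 39.

39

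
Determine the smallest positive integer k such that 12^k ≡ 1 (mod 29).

ord(12) | φ(29) = 29 − 1 = 28 = 2^2 · 7.
Divisors of 28: 1, 2, 4, 7, 14, 28.
Check 12^d mod 29 for each divisor in increasing order:
12^1 ≡ 12
12^2 ≡ 28
12^4 ≡ 1
The smallest such exponent is 4, so the order of 12 is 4.

4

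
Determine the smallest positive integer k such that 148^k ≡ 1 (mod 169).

52

ord(148) | φ(169) = φ(13^2) = 13·(13−1) = 156 = 2^2 · 3 · 13.
Divisors of 156: 1, 2, 3, 4, 6, 12, 13, 26, 39, 52, 78, 156.
Evaluate successive powers at the divisors of 156:
148^1 ≡ 148
148^2 ≡ 103
148^3 ≡ 34
148^4 ≡ 131
148^6 ≡ 142
148^12 ≡ 53
148^13 ≡ 70
148^26 ≡ 168
148^39 ≡ 99
148^52 ≡ 1
Therefore the multiplicative order of 148 modulo 169 is 52.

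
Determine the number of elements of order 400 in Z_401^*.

160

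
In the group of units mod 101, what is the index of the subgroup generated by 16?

4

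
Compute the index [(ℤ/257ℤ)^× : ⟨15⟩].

8

Since 15 ∈ (Z/257Z)^×, its order divides φ(257) = 257 − 1 = 256 = 2^8.
Divisors of 256: 1, 2, 4, 8, 16, 32, 64, 128, 256.
Check 15^d mod 257 for each divisor in increasing order:
15^1 ≡ 15
15^2 ≡ 225
15^4 ≡ 253
15^8 ≡ 16
15^16 ≡ 256
15^32 ≡ 1
So ord_257(15) = 32, hence |⟨15⟩| = 32.
[(Z/257Z)^× : ⟨15⟩] = 256/32 = 8.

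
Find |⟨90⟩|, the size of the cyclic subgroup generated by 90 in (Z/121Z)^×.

110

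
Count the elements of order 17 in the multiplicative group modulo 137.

16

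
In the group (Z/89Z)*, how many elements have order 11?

10

φ(89) = 89 − 1 = 88 = 2^3 · 11.
Since (Z/89Z)^× is cyclic of order 88, the number of elements of order d is φ(d) when d | 88 and 0 otherwise.
11 | 88, and φ(11) = 11 − 1 = 10.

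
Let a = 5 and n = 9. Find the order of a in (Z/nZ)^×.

The order of 5 must divide φ(9) = φ(3^2) = 3·(3−1) = 6 = 2 · 3.
Divisors of 6: 1, 2, 3, 6.
Test each divisor d:
5^1 ≡ 5
5^2 ≡ 7
5^3 ≡ 8
5^6 ≡ 1
Therefore the multiplicative order of 5 modulo 9 is 6.

6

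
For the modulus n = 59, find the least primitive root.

φ(59) = 59 − 1 = 58 = 2 · 29.
Test candidates g = 2, 3, … against the prime factors q ∈ {2, 29} of φ(59): g is a generator iff g^(58/q) ≢ 1 for every such q.
g = 2: 2^29 ≡ 58; 2^2 ≡ 4 — none is 1, so 2 is a primitive root.
The smallest primitive root modulo 59 is 2.

2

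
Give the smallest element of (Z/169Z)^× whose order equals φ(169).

2

φ(169) = φ(13^2) = 13·(13−1) = 156 = 2^2 · 3 · 13.
g is a primitive root iff g^(156/q) ≢ 1 (mod 169) for each prime q ∈ {2, 3, 13}.
g = 2: 2^78 ≡ 168; 2^52 ≡ 146; 2^12 ≡ 40 — none is 1, so 2 is a primitive root.
Hence the least primitive root of 169 is 2.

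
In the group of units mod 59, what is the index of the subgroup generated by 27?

2

By Lagrange's theorem, ord_59(27) divides φ(59) = 59 − 1 = 58 = 2 · 29.
Divisors of 58: 1, 2, 29, 58.
Check 27^d mod 59 for each divisor in increasing order:
27^1 ≡ 27 (mod 59)
27^2 ≡ 21 (mod 59)
27^29 ≡ 1 (mod 59) ✓
Thus |⟨27⟩| = ord(27) = 29.
The index is φ(59) / ord(27) = 58 / 29 = 2.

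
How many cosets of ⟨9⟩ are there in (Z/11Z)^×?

2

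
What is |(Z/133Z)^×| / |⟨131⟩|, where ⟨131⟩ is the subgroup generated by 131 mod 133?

Since 131 ∈ (Z/133Z)^×, its order divides φ(133) = φ(7·19) = (7−1)·(19−1) = 6·18 = 108 = 2^2 · 3^3.
Divisors of 108: 1, 2, 3, 4, 6, 9, 12, 18, 27, 36, 54, 108.
Check 131^d mod 133 for each divisor in increasing order:
131^1 ≡ 131 (mod 133)
131^2 ≡ 4 (mod 133)
131^3 ≡ 125 (mod 133)
131^4 ≡ 16 (mod 133)
131^6 ≡ 64 (mod 133)
131^9 ≡ 20 (mod 133)
131^12 ≡ 106 (mod 133)
131^18 ≡ 1 (mod 133) ✓
So ord_133(131) = 18, hence |⟨131⟩| = 18.
Index = |(Z/133Z)^×| / |⟨131⟩| = 108 / 18 = 6.

6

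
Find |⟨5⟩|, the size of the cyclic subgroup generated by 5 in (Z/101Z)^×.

25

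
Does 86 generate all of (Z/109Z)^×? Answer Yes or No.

No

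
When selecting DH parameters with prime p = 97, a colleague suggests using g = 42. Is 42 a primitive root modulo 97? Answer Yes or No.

No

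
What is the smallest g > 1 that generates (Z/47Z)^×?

φ(47) = 47 − 1 = 46 = 2 · 23.
Test candidates g = 2, 3, … against the prime factors q ∈ {2, 23} of φ(47): g is a generator iff g^(46/q) ≢ 1 for every such q.
g = 2: 2^23 ≡ 1 — hits 1, so not a primitive root.
g = 3: 3^23 ≡ 1 — hits 1, so not a primitive root.
g = 4: 4^23 ≡ 1 — hits 1, so not a primitive root.
g = 5: 5^23 ≡ 46; 5^2 ≡ 25 — none is 1, so 5 is a primitive root.
The smallest primitive root modulo 47 is 5.

5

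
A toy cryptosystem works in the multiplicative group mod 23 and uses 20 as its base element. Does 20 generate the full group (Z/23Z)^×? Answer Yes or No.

Yes

φ(23) = 23 − 1 = 22 = 2 · 11.
It suffices to check that the order of 20 is not a proper divisor of 22: compute 20^(22/q) for q ∈ {2, 11}.
20^11 ≡ 22 (mod 23)  [q = 2: ≢ 1 ✓]
20^2 ≡ 9 (mod 23)  [q = 11: ≢ 1 ✓]
All checks pass, so 20 has order 22 and is a primitive root modulo 23.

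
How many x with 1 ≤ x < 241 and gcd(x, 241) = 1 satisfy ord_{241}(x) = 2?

1

φ(241) = 241 − 1 = 240 = 2^4 · 3 · 5.
In a cyclic group of order 240, there are φ(d) elements of order d for each divisor d of 240, and zero for non-divisors.
2 | 240, and φ(2) = 2 − 1 = 1.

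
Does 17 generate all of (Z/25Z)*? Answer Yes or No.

Yes

φ(25) = φ(5^2) = 5·(5−1) = 20 = 2^2 · 5.
17 is a primitive root mod 25 iff 17^(φ(25)/q) ≢ 1 for every prime q | φ(25), i.e. q ∈ {2, 5}.
17^10 ≡ 24 (mod 25)  [q = 2: ≢ 1 ✓]
17^4 ≡ 21 (mod 25)  [q = 5: ≢ 1 ✓]
All checks pass, so 17 has order 20 and is a primitive root modulo 25.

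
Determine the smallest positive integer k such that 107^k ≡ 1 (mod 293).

146

ord(107) | φ(293) = 293 − 1 = 292 = 2^2 · 73.
Divisors of 292: 1, 2, 4, 73, 146, 292.
Compute 107^d (mod 293) for the divisors d until we hit 1:
107^1 ≡ 107
107^2 ≡ 22
107^4 ≡ 191
107^73 ≡ 292
107^146 ≡ 1
The smallest such exponent is 146, so the order of 107 is 146.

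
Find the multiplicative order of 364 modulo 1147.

20

By Lagrange's theorem, ord_1147(364) divides φ(1147) = φ(31·37) = (31−1)·(37−1) = 30·36 = 1080 = 2^3 · 3^3 · 5.
Divisors of 1080: 1, 2, 3, 4, 5, 6, 8, 9, 10, 12, 15, 18, 20, 24, 27, 30, 36, 40, 45, 54, 60, 72, 90, 108, 120, 135, 180, 216, 270, 360, 540, 1080.
Test each divisor d:
364^1 ≡ 364 (mod 1147)
364^2 ≡ 591 (mod 1147)
364^3 ≡ 635 (mod 1147)
364^4 ≡ 593 (mod 1147)
364^5 ≡ 216 (mod 1147)
364^6 ≡ 628 (mod 1147)
364^8 ≡ 667 (mod 1147)
364^9 ≡ 771 (mod 1147)
364^10 ≡ 776 (mod 1147)
364^12 ≡ 963 (mod 1147)
364^15 ≡ 154 (mod 1147)
364^18 ≡ 295 (mod 1147)
364^20 ≡ 1 (mod 1147) ✓
Hence ord(364) = 20.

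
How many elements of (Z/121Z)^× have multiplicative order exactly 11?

φ(121) = φ(11^2) = 11·(11−1) = 110 = 2 · 5 · 11.
In a cyclic group of order 110, there are φ(d) elements of order d for each divisor d of 110, and zero for non-divisors.
11 | 110, and φ(11) = 11 − 1 = 10.

10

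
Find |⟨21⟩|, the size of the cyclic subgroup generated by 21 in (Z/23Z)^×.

22

Since 21 ∈ (Z/23Z)^×, its order divides φ(23) = 23 − 1 = 22 = 2 · 11.
Divisors of 22: 1, 2, 11, 22.
Compute 21^d (mod 23) for the divisors d until we hit 1:
21^1 ≡ 21 (mod 23)
21^2 ≡ 4 (mod 23)
21^11 ≡ 22 (mod 23)
21^22 ≡ 1 (mod 23) ✓
The smallest such exponent is 22, so the order of 21 is 22.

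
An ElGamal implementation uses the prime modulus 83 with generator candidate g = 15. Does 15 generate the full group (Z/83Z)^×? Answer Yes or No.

Yes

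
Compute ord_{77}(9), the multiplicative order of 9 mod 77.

15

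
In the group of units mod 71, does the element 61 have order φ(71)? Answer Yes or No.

φ(71) = 71 − 1 = 70 = 2 · 5 · 7.
An element g generates (Z/71Z)^× iff g^(70/q) ≢ 1 (mod 71) for each prime q ∈ {2, 5, 7}.
61^35 ≡ 70 (mod 71)  [q = 2: ≢ 1 ✓]
61^14 ≡ 25 (mod 71)  [q = 5: ≢ 1 ✓]
61^10 ≡ 30 (mod 71)  [q = 7: ≢ 1 ✓]
None equal 1, so ord_71(61) = 70: 61 is a primitive root.

Yes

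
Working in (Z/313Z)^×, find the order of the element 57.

78

The order of 57 must divide φ(313) = 313 − 1 = 312 = 2^3 · 3 · 13.
Divisors of 312: 1, 2, 3, 4, 6, 8, 12, 13, 24, 26, 39, 52, 78, 104, 156, 312.
Compute 57^d (mod 313) for the divisors d until we hit 1:
57^1 ≡ 57
57^2 ≡ 119
57^3 ≡ 210
57^4 ≡ 76
57^6 ≡ 280
57^8 ≡ 142
57^12 ≡ 150
57^13 ≡ 99
57^24 ≡ 277
57^26 ≡ 98
57^39 ≡ 312
57^52 ≡ 214
57^78 ≡ 1
So ord_313(57) = 78.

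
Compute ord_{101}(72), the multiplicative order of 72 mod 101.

100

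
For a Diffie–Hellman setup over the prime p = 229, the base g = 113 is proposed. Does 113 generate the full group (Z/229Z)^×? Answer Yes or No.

φ(229) = 229 − 1 = 228 = 2^2 · 3 · 19.
It suffices to check that the order of 113 is not a proper divisor of 228: compute 113^(228/q) for q ∈ {2, 3, 19}.
113^114 ≡ 228 (mod 229)  [q = 2: ≢ 1 ✓]
113^76 ≡ 134 (mod 229)  [q = 3: ≢ 1 ✓]
113^12 ≡ 214 (mod 229)  [q = 19: ≢ 1 ✓]
None equal 1, so ord_229(113) = 228: 113 is a primitive root.

Yes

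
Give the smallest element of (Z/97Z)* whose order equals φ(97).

φ(97) = 97 − 1 = 96 = 2^5 · 3.
Test candidates g = 2, 3, … against the prime factors q ∈ {2, 3} of φ(97): g is a generator iff g^(96/q) ≢ 1 for every such q.
g = 2: 2^48 ≡ 1 — hits 1, so not a primitive root.
g = 3: 3^48 ≡ 1 — hits 1, so not a primitive root.
g = 4: 4^48 ≡ 1 — hits 1, so not a primitive root.
g = 5: 5^48 ≡ 96; 5^32 ≡ 35 — none is 1, so 5 is a primitive root.
The smallest primitive root modulo 97 is 5.

5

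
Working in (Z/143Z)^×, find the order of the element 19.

60

ord(19) | φ(143) = φ(11·13) = (11−1)·(13−1) = 10·12 = 120 = 2^3 · 3 · 5.
Divisors of 120: 1, 2, 3, 4, 5, 6, 8, 10, 12, 15, 20, 24, 30, 40, 60, 120.
Test each divisor d:
19^1 ≡ 19
19^2 ≡ 75
19^3 ≡ 138
19^4 ≡ 48
19^5 ≡ 54
19^6 ≡ 25
19^8 ≡ 16
19^10 ≡ 56
19^12 ≡ 53
19^15 ≡ 21
19^20 ≡ 133
19^24 ≡ 92
19^30 ≡ 12
19^40 ≡ 100
19^60 ≡ 1
So ord_143(19) = 60.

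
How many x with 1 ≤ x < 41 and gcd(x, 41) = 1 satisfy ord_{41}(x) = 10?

φ(41) = 41 − 1 = 40 = 2^3 · 5.
In a cyclic group of order 40, there are φ(d) elements of order d for each divisor d of 40, and zero for non-divisors.
10 = 2 · 5 divides 40, and φ(10) = 4.

4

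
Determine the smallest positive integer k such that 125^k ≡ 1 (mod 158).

13

By Lagrange's theorem, ord_158(125) divides φ(158) = φ(2)·φ(79) = 1·78 = 78 = 2 · 3 · 13.
Divisors of 78: 1, 2, 3, 6, 13, 26, 39, 78.
Compute 125^d (mod 158) for the divisors d until we hit 1:
125^1 ≡ 125
125^2 ≡ 141
125^3 ≡ 87
125^6 ≡ 143
125^13 ≡ 1
The smallest such exponent is 13, so the order of 125 is 13.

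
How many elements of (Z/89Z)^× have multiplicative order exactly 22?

φ(89) = 89 − 1 = 88 = 2^3 · 11.
Since (Z/89Z)^× is cyclic of order 88, the number of elements of order d is φ(d) when d | 88 and 0 otherwise.
22 = 2 · 11 divides 88, and φ(22) = 10.

10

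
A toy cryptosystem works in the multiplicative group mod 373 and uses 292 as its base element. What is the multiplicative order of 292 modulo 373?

By Lagrange's theorem, ord_373(292) divides φ(373) = 373 − 1 = 372 = 2^2 · 3 · 31.
Divisors of 372: 1, 2, 3, 4, 6, 12, 31, 62, 93, 124, 186, 372.
Evaluate successive powers at the divisors of 372:
292^1 ≡ 292 (mod 373)
292^2 ≡ 220 (mod 373)
292^3 ≡ 84 (mod 373)
292^4 ≡ 283 (mod 373)
292^6 ≡ 342 (mod 373)
292^12 ≡ 215 (mod 373)
292^31 ≡ 89 (mod 373)
292^62 ≡ 88 (mod 373)
292^93 ≡ 372 (mod 373)
292^124 ≡ 284 (mod 373)
292^186 ≡ 1 (mod 373) ✓
Hence ord(292) = 186.

186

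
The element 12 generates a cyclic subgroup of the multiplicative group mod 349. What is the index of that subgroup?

4

The order of 12 must divide φ(349) = 349 − 1 = 348 = 2^2 · 3 · 29.
Divisors of 348: 1, 2, 3, 4, 6, 12, 29, 58, 87, 116, 174, 348.
Evaluate successive powers at the divisors of 348:
12^1 ≡ 12 (mod 349)
12^2 ≡ 144 (mod 349)
12^3 ≡ 332 (mod 349)
12^4 ≡ 145 (mod 349)
12^6 ≡ 289 (mod 349)
12^12 ≡ 110 (mod 349)
12^29 ≡ 226 (mod 349)
12^58 ≡ 122 (mod 349)
12^87 ≡ 1 (mod 349) ✓
So ord_349(12) = 87, hence |⟨12⟩| = 87.
The index is φ(349) / ord(12) = 348 / 87 = 4.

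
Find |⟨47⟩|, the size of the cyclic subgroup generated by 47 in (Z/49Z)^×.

By Lagrange's theorem, ord_49(47) divides φ(49) = φ(7^2) = 7·(7−1) = 42 = 2 · 3 · 7.
Divisors of 42: 1, 2, 3, 6, 7, 14, 21, 42.
Check 47^d mod 49 for each divisor in increasing order:
47^1 ≡ 47
47^2 ≡ 4
47^3 ≡ 41
47^6 ≡ 15
47^7 ≡ 19
47^14 ≡ 18
47^21 ≡ 48
47^42 ≡ 1
Hence ord(47) = 42.

42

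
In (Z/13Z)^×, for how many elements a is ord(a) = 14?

φ(13) = 13 − 1 = 12 = 2^2 · 3.
Since (Z/13Z)^× is cyclic of order 12, the number of elements of order d is φ(d) when d | 12 and 0 otherwise.
Here 12 is not a multiple of 14, so there are no elements of order 14.

0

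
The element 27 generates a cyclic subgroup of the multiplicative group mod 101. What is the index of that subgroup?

1

The order of 27 must divide φ(101) = 101 − 1 = 100 = 2^2 · 5^2.
Divisors of 100: 1, 2, 4, 5, 10, 20, 25, 50, 100.
Check 27^d mod 101 for each divisor in increasing order:
27^1 ≡ 27
27^2 ≡ 22
27^4 ≡ 80
27^5 ≡ 39
27^10 ≡ 6
27^20 ≡ 36
27^25 ≡ 91
27^50 ≡ 100
27^100 ≡ 1
Thus |⟨27⟩| = ord(27) = 100.
The index is φ(101) / ord(27) = 100 / 100 = 1.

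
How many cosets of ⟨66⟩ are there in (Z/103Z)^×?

6

ord(66) | φ(103) = 103 − 1 = 102 = 2 · 3 · 17.
Divisors of 102: 1, 2, 3, 6, 17, 34, 51, 102.
Compute 66^d (mod 103) for the divisors d until we hit 1:
66^1 ≡ 66
66^2 ≡ 30
66^3 ≡ 23
66^6 ≡ 14
66^17 ≡ 1
Thus |⟨66⟩| = ord(66) = 17.
[(Z/103Z)^× : ⟨66⟩] = 102/17 = 6.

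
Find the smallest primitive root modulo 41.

6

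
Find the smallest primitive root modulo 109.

6

φ(109) = 109 − 1 = 108 = 2^2 · 3^3.
Test candidates g = 2, 3, … against the prime factors q ∈ {2, 3} of φ(109): g is a generator iff g^(108/q) ≢ 1 for every such q.
g = 2: 2^54 ≡ 108; 2^36 ≡ 1 — hits 1, so not a primitive root.
g = 3: 3^54 ≡ 1 — hits 1, so not a primitive root.
g = 4: 4^54 ≡ 1 — hits 1, so not a primitive root.
g = 5: 5^54 ≡ 1 — hits 1, so not a primitive root.
g = 6: 6^54 ≡ 108; 6^36 ≡ 63 — none is 1, so 6 is a primitive root.
Hence the least primitive root of 109 is 6.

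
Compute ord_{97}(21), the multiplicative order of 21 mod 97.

Since 21 ∈ (Z/97Z)^×, its order divides φ(97) = 97 − 1 = 96 = 2^5 · 3.
Divisors of 96: 1, 2, 3, 4, 6, 8, 12, 16, 24, 32, 48, 96.
Check 21^d mod 97 for each divisor in increasing order:
21^1 ≡ 21
21^2 ≡ 53
21^3 ≡ 46
21^4 ≡ 93
21^6 ≡ 79
21^8 ≡ 16
21^12 ≡ 33
21^16 ≡ 62
21^24 ≡ 22
21^32 ≡ 61
21^48 ≡ 96
21^96 ≡ 1
The smallest such exponent is 96, so the order of 21 is 96.

96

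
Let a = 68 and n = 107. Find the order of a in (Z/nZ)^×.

ord(68) | φ(107) = 107 − 1 = 106 = 2 · 53.
Divisors of 106: 1, 2, 53, 106.
Compute 68^d (mod 107) for the divisors d until we hit 1:
68^1 ≡ 68 (mod 107)
68^2 ≡ 23 (mod 107)
68^53 ≡ 106 (mod 107)
68^106 ≡ 1 (mod 107) ✓
The smallest such exponent is 106, so the order of 68 is 106.

106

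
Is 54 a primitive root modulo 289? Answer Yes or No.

φ(289) = φ(17^2) = 17·(17−1) = 272 = 2^4 · 17.
Test 54^(272/q) mod 289 for each prime factor q of 272:
54^136 ≡ 288 (mod 289)  [q = 2: ≢ 1 ✓]
54^16 ≡ 154 (mod 289)  [q = 17: ≢ 1 ✓]
None equal 1, so ord_289(54) = 272: 54 is a primitive root.

Yes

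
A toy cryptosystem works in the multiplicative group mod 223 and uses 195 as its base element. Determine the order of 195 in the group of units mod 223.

The order of 195 must divide φ(223) = 223 − 1 = 222 = 2 · 3 · 37.
Divisors of 222: 1, 2, 3, 6, 37, 74, 111, 222.
Compute 195^d (mod 223) for the divisors d until we hit 1:
195^1 ≡ 195 (mod 223)
195^2 ≡ 115 (mod 223)
195^3 ≡ 125 (mod 223)
195^6 ≡ 15 (mod 223)
195^37 ≡ 222 (mod 223)
195^74 ≡ 1 (mod 223) ✓
Therefore the multiplicative order of 195 modulo 223 is 74.

74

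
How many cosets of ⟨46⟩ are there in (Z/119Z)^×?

By Lagrange's theorem, ord_119(46) divides φ(119) = φ(7·17) = (7−1)·(17−1) = 6·16 = 96 = 2^5 · 3.
Divisors of 96: 1, 2, 3, 4, 6, 8, 12, 16, 24, 32, 48, 96.
Check 46^d mod 119 for each divisor in increasing order:
46^1 ≡ 46
46^2 ≡ 93
46^3 ≡ 113
46^4 ≡ 81
46^6 ≡ 36
46^8 ≡ 16
46^12 ≡ 106
46^16 ≡ 18
46^24 ≡ 50
46^32 ≡ 86
46^48 ≡ 1
Thus |⟨46⟩| = ord(46) = 48.
Index = |(Z/119Z)^×| / |⟨46⟩| = 96 / 48 = 2.

2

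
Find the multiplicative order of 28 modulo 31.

ord(28) | φ(31) = 31 − 1 = 30 = 2 · 3 · 5.
Divisors of 30: 1, 2, 3, 5, 6, 10, 15, 30.
Test each divisor d:
28^1 ≡ 28 (mod 31)
28^2 ≡ 9 (mod 31)
28^3 ≡ 4 (mod 31)
28^5 ≡ 5 (mod 31)
28^6 ≡ 16 (mod 31)
28^10 ≡ 25 (mod 31)
28^15 ≡ 1 (mod 31) ✓
The smallest such exponent is 15, so the order of 28 is 15.

15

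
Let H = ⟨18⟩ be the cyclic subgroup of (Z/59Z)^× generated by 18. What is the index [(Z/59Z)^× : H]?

1

The order of 18 must divide φ(59) = 59 − 1 = 58 = 2 · 29.
Divisors of 58: 1, 2, 29, 58.
Test each divisor d:
18^1 ≡ 18 (mod 59)
18^2 ≡ 29 (mod 59)
18^29 ≡ 58 (mod 59)
18^58 ≡ 1 (mod 59) ✓
Thus |⟨18⟩| = ord(18) = 58.
The index is φ(59) / ord(18) = 58 / 58 = 1.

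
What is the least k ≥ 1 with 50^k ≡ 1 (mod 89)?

22

The order of 50 must divide φ(89) = 89 − 1 = 88 = 2^3 · 11.
Divisors of 88: 1, 2, 4, 8, 11, 22, 44, 88.
Check 50^d mod 89 for each divisor in increasing order:
50^1 ≡ 50
50^2 ≡ 8
50^4 ≡ 64
50^8 ≡ 2
50^11 ≡ 88
50^22 ≡ 1
Hence ord(50) = 22.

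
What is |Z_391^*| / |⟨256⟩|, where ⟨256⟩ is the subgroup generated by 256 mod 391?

ord(256) | φ(391) = φ(17·23) = (17−1)·(23−1) = 16·22 = 352 = 2^5 · 11.
Divisors of 352: 1, 2, 4, 8, 11, 16, 22, 32, 44, 88, 176, 352.
Test each divisor d:
256^1 ≡ 256
256^2 ≡ 239
256^4 ≡ 35
256^8 ≡ 52
256^11 ≡ 1
So ord_391(256) = 11, hence |⟨256⟩| = 11.
Index = |(Z/391Z)^×| / |⟨256⟩| = 352 / 11 = 32.

32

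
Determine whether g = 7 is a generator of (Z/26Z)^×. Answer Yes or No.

Yes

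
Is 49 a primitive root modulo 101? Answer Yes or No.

No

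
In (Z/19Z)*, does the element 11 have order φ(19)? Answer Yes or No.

No

φ(19) = 19 − 1 = 18 = 2 · 3^2.
An element g generates (Z/19Z)^× iff g^(18/q) ≢ 1 (mod 19) for each prime q ∈ {2, 3}.
11^9 ≡ 1 (mod 19)  [q = 2: ≡ 1 ✗]
11^6 ≡ 1 (mod 19)  [q = 3: ≡ 1 ✗]
11^9 ≡ 1 shows ord(11) | 9, strictly less than φ(19); not a primitive root.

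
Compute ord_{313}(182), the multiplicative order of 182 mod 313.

By Lagrange's theorem, ord_313(182) divides φ(313) = 313 − 1 = 312 = 2^3 · 3 · 13.
Divisors of 312: 1, 2, 3, 4, 6, 8, 12, 13, 24, 26, 39, 52, 78, 104, 156, 312.
Evaluate successive powers at the divisors of 312:
182^1 ≡ 182
182^2 ≡ 259
182^3 ≡ 188
182^4 ≡ 99
182^6 ≡ 288
182^8 ≡ 98
182^12 ≡ 312
182^13 ≡ 131
182^24 ≡ 1
So ord_313(182) = 24.

24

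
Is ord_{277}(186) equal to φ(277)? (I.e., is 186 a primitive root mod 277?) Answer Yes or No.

No

φ(277) = 277 − 1 = 276 = 2^2 · 3 · 23.
Test 186^(276/q) mod 277 for each prime factor q of 276:
186^138 ≡ 1 (mod 277)  [q = 2: ≡ 1 ✗]
186^92 ≡ 116 (mod 277)  [q = 3: ≢ 1 ✓]
186^12 ≡ 169 (mod 277)  [q = 23: ≢ 1 ✓]
Since 186^138 ≡ 1, the order of 186 divides 138 < 276, so 186 is not a primitive root.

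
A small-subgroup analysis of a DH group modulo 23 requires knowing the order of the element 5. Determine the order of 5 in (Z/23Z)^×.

22

By Lagrange's theorem, ord_23(5) divides φ(23) = 23 − 1 = 22 = 2 · 11.
Divisors of 22: 1, 2, 11, 22.
Test each divisor d:
5^1 ≡ 5
5^2 ≡ 2
5^11 ≡ 22
5^22 ≡ 1
Therefore the multiplicative order of 5 modulo 23 is 22.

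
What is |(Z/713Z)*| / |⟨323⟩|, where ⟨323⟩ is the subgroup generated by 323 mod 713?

Since 323 ∈ (Z/713Z)^×, its order divides φ(713) = φ(23·31) = (23−1)·(31−1) = 22·30 = 660 = 2^2 · 3 · 5 · 11.
Divisors of 660: 1, 2, 3, 4, 5, 6, 10, 11, 12, 15, 20, 22, 30, 33, 44, 55, 60, 66, 110, 132, 165, 220, 330, 660.
Check 323^d mod 713 for each divisor in increasing order:
323^1 ≡ 323
323^2 ≡ 231
323^3 ≡ 461
323^4 ≡ 599
323^5 ≡ 254
323^6 ≡ 47
323^10 ≡ 346
323^11 ≡ 530
323^12 ≡ 70
323^15 ≡ 185
323^20 ≡ 645
323^22 ≡ 691
323^30 ≡ 1
So ord_713(323) = 30, hence |⟨323⟩| = 30.
The index is φ(713) / ord(323) = 660 / 30 = 22.

22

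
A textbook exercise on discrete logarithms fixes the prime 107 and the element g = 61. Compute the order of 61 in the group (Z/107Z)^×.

53

By Lagrange's theorem, ord_107(61) divides φ(107) = 107 − 1 = 106 = 2 · 53.
Divisors of 106: 1, 2, 53, 106.
Check 61^d mod 107 for each divisor in increasing order:
61^1 ≡ 61 (mod 107)
61^2 ≡ 83 (mod 107)
61^53 ≡ 1 (mod 107) ✓
So ord_107(61) = 53.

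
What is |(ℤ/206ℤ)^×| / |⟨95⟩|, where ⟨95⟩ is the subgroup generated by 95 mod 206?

3

The order of 95 must divide φ(206) = φ(2)·φ(103) = 1·102 = 102 = 2 · 3 · 17.
Divisors of 102: 1, 2, 3, 6, 17, 34, 51, 102.
Check 95^d mod 206 for each divisor in increasing order:
95^1 ≡ 95 (mod 206)
95^2 ≡ 167 (mod 206)
95^3 ≡ 3 (mod 206)
95^6 ≡ 9 (mod 206)
95^17 ≡ 205 (mod 206)
95^34 ≡ 1 (mod 206) ✓
Thus |⟨95⟩| = ord(95) = 34.
The index is φ(206) / ord(95) = 102 / 34 = 3.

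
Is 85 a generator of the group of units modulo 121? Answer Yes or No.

φ(121) = φ(11^2) = 11·(11−1) = 110 = 2 · 5 · 11.
It suffices to check that the order of 85 is not a proper divisor of 110: compute 85^(110/q) for q ∈ {2, 5, 11}.
85^55 ≡ 120 (mod 121)  [q = 2: ≢ 1 ✓]
85^22 ≡ 9 (mod 121)  [q = 5: ≢ 1 ✓]
85^10 ≡ 111 (mod 121)  [q = 11: ≢ 1 ✓]
None equal 1, so ord_121(85) = 110: 85 is a primitive root.

Yes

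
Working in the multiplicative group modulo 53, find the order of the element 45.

By Lagrange's theorem, ord_53(45) divides φ(53) = 53 − 1 = 52 = 2^2 · 13.
Divisors of 52: 1, 2, 4, 13, 26, 52.
Evaluate successive powers at the divisors of 52:
45^1 ≡ 45 (mod 53)
45^2 ≡ 11 (mod 53)
45^4 ≡ 15 (mod 53)
45^13 ≡ 30 (mod 53)
45^26 ≡ 52 (mod 53)
45^52 ≡ 1 (mod 53) ✓
Hence ord(45) = 52.

52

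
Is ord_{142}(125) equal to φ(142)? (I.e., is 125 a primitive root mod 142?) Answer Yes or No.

φ(142) = φ(2)·φ(71) = 1·70 = 70 = 2 · 5 · 7.
An element g generates (Z/142Z)^× iff g^(70/q) ≢ 1 (mod 142) for each prime q ∈ {2, 5, 7}.
125^35 ≡ 1 (mod 142)  [q = 2: ≡ 1 ✗]
125^14 ≡ 25 (mod 142)  [q = 5: ≢ 1 ✓]
125^10 ≡ 1 (mod 142)  [q = 7: ≡ 1 ✗]
Since 125^35 ≡ 1, the order of 125 divides 35 < 70, so 125 is not a primitive root.

No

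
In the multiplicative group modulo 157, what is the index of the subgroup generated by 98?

3

The order of 98 must divide φ(157) = 157 − 1 = 156 = 2^2 · 3 · 13.
Divisors of 156: 1, 2, 3, 4, 6, 12, 13, 26, 39, 52, 78, 156.
Evaluate successive powers at the divisors of 156:
98^1 ≡ 98 (mod 157)
98^2 ≡ 27 (mod 157)
98^3 ≡ 134 (mod 157)
98^4 ≡ 101 (mod 157)
98^6 ≡ 58 (mod 157)
98^12 ≡ 67 (mod 157)
98^13 ≡ 129 (mod 157)
98^26 ≡ 156 (mod 157)
98^39 ≡ 28 (mod 157)
98^52 ≡ 1 (mod 157) ✓
The order of 98 is 52, so the subgroup it generates has 52 elements.
[(Z/157Z)^× : ⟨98⟩] = 156/52 = 3.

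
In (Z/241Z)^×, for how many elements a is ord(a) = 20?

φ(241) = 241 − 1 = 240 = 2^4 · 3 · 5.
(Z/241Z)^× is cyclic (|G| = 240); a cyclic group of order m has exactly φ(d) elements of each order d | m, and none otherwise.
20 = 2^2 · 5 divides 240, and φ(20) = 8.

8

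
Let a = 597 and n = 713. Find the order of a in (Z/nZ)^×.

The order of 597 must divide φ(713) = φ(23·31) = (23−1)·(31−1) = 22·30 = 660 = 2^2 · 3 · 5 · 11.
Divisors of 660: 1, 2, 3, 4, 5, 6, 10, 11, 12, 15, 20, 22, 30, 33, 44, 55, 60, 66, 110, 132, 165, 220, 330, 660.
Compute 597^d (mod 713) for the divisors d until we hit 1:
597^1 ≡ 597
597^2 ≡ 622
597^3 ≡ 574
597^4 ≡ 438
597^5 ≡ 528
597^6 ≡ 70
597^10 ≡ 1
Hence ord(597) = 10.

10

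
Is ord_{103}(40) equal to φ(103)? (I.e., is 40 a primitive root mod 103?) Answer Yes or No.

φ(103) = 103 − 1 = 102 = 2 · 3 · 17.
An element g generates (Z/103Z)^× iff g^(102/q) ≢ 1 (mod 103) for each prime q ∈ {2, 3, 17}.
40^51 ≡ 102 (mod 103)  [q = 2: ≢ 1 ✓]
40^34 ≡ 56 (mod 103)  [q = 3: ≢ 1 ✓]
40^6 ≡ 30 (mod 103)  [q = 17: ≢ 1 ✓]
All checks pass, so 40 has order 102 and is a primitive root modulo 103.

Yes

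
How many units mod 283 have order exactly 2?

1

φ(283) = 283 − 1 = 282 = 2 · 3 · 47.
Since (Z/283Z)^× is cyclic of order 282, the number of elements of order d is φ(d) when d | 282 and 0 otherwise.
2 | 282, and φ(2) = 2 − 1 = 1.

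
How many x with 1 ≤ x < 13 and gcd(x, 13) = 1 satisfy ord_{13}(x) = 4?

2

φ(13) = 13 − 1 = 12 = 2^2 · 3.
Since (Z/13Z)^× is cyclic of order 12, the number of elements of order d is φ(d) when d | 12 and 0 otherwise.
4 = 2^2 divides 12, and φ(4) = 2.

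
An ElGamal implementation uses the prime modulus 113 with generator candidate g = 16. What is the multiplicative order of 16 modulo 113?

7

The order of 16 must divide φ(113) = 113 − 1 = 112 = 2^4 · 7.
Divisors of 112: 1, 2, 4, 7, 8, 14, 16, 28, 56, 112.
Check 16^d mod 113 for each divisor in increasing order:
16^1 ≡ 16
16^2 ≡ 30
16^4 ≡ 109
16^7 ≡ 1
Therefore the multiplicative order of 16 modulo 113 is 7.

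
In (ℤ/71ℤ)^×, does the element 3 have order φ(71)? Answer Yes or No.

No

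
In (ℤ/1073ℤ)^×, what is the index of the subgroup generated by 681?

4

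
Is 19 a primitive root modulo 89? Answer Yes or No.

Yes

φ(89) = 89 − 1 = 88 = 2^3 · 11.
It suffices to check that the order of 19 is not a proper divisor of 88: compute 19^(88/q) for q ∈ {2, 11}.
19^44 ≡ 88 (mod 89)  [q = 2: ≢ 1 ✓]
19^8 ≡ 2 (mod 89)  [q = 11: ≢ 1 ✓]
All checks pass, so 19 has order 88 and is a primitive root modulo 89.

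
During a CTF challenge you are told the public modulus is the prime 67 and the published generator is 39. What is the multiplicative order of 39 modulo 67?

33

ord(39) | φ(67) = 67 − 1 = 66 = 2 · 3 · 11.
Divisors of 66: 1, 2, 3, 6, 11, 22, 33, 66.
Test each divisor d:
39^1 ≡ 39 (mod 67)
39^2 ≡ 47 (mod 67)
39^3 ≡ 24 (mod 67)
39^6 ≡ 40 (mod 67)
39^11 ≡ 29 (mod 67)
39^22 ≡ 37 (mod 67)
39^33 ≡ 1 (mod 67) ✓
So ord_67(39) = 33.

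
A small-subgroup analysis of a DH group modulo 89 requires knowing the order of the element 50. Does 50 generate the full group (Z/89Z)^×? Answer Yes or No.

No

φ(89) = 89 − 1 = 88 = 2^3 · 11.
Test 50^(88/q) mod 89 for each prime factor q of 88:
50^44 ≡ 1 (mod 89)  [q = 2: ≡ 1 ✗]
50^8 ≡ 2 (mod 89)  [q = 11: ≢ 1 ✓]
The check at q = 2 fails, so 50 generates a proper subgroup.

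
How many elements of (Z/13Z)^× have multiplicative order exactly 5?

0

φ(13) = 13 − 1 = 12 = 2^2 · 3.
(Z/13Z)^× is cyclic (|G| = 12); a cyclic group of order m has exactly φ(d) elements of each order d | m, and none otherwise.
Here 12 is not a multiple of 5, so there are no elements of order 5.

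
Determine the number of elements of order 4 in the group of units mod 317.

2

φ(317) = 317 − 1 = 316 = 2^2 · 79.
(Z/317Z)^× is cyclic (|G| = 316); a cyclic group of order m has exactly φ(d) elements of each order d | m, and none otherwise.
4 = 2^2 divides 316, and φ(4) = 2.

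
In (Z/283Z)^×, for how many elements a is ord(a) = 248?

φ(283) = 283 − 1 = 282 = 2 · 3 · 47.
(Z/283Z)^× is cyclic (|G| = 282); a cyclic group of order m has exactly φ(d) elements of each order d | m, and none otherwise.
248 does not divide 282, so no element of (Z/283Z)^× has order 248.

0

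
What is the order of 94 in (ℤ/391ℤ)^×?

88

The order of 94 must divide φ(391) = φ(17·23) = (17−1)·(23−1) = 16·22 = 352 = 2^5 · 11.
Divisors of 352: 1, 2, 4, 8, 11, 16, 22, 32, 44, 88, 176, 352.
Evaluate successive powers at the divisors of 352:
94^1 ≡ 94 (mod 391)
94^2 ≡ 234 (mod 391)
94^4 ≡ 16 (mod 391)
94^8 ≡ 256 (mod 391)
94^11 ≡ 185 (mod 391)
94^16 ≡ 239 (mod 391)
94^22 ≡ 208 (mod 391)
94^32 ≡ 35 (mod 391)
94^44 ≡ 254 (mod 391)
94^88 ≡ 1 (mod 391) ✓
The smallest such exponent is 88, so the order of 94 is 88.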